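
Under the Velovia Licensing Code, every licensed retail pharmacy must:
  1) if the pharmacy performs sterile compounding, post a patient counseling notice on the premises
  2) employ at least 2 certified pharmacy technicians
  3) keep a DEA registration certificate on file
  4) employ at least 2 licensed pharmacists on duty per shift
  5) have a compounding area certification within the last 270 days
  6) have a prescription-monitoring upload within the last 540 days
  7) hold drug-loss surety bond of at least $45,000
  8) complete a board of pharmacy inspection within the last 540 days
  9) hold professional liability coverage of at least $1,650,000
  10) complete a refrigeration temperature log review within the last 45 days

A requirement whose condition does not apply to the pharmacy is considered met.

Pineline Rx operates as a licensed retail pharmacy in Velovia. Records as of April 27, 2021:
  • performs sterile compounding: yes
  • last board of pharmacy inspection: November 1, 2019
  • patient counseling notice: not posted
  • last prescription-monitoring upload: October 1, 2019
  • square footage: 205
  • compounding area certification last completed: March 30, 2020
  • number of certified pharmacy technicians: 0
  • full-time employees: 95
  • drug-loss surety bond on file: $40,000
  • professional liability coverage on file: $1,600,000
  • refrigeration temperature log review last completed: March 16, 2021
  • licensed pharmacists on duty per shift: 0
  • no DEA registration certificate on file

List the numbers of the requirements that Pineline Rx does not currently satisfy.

1. condition 'performs sterile compounding' holds; patient counseling notice absent → not met
2. certified pharmacy technicians 0 < 2 → not met
3. DEA registration certificate absent → not met
4. licensed pharmacists on duty per shift 0 < 2 → not met
5. compounding area certification 393 days ago vs limit 270 → not met
6. prescription-monitoring upload 574 days ago vs limit 540 → not met
7. drug-loss surety bond $40,000 < $45,000 → not met
8. board of pharmacy inspection 543 days ago vs limit 540 → not met
9. professional liability coverage $1,600,000 < $1,650,000 → not met
10. refrigeration temperature log review 42 days ago vs limit 45 → met
Not met: 1, 2, 3, 4, 5, 6, 7, 8, 9

1, 2, 3, 4, 5, 6, 7, 8, 9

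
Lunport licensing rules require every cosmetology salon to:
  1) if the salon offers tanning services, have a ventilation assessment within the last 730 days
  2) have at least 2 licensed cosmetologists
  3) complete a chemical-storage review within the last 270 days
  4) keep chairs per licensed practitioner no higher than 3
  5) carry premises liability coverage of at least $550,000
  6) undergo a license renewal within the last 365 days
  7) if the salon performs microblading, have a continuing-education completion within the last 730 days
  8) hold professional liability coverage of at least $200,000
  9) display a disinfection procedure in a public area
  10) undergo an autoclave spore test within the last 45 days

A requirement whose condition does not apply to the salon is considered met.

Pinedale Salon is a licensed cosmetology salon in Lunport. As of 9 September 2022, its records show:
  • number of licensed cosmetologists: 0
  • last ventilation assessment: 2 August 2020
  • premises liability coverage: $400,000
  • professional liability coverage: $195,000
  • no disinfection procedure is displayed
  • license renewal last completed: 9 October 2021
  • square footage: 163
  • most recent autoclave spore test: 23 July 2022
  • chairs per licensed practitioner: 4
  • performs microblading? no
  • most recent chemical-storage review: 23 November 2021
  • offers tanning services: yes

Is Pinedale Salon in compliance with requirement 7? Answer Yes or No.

7. condition 'performs microblading' does not hold → requirement n/a → met

Yes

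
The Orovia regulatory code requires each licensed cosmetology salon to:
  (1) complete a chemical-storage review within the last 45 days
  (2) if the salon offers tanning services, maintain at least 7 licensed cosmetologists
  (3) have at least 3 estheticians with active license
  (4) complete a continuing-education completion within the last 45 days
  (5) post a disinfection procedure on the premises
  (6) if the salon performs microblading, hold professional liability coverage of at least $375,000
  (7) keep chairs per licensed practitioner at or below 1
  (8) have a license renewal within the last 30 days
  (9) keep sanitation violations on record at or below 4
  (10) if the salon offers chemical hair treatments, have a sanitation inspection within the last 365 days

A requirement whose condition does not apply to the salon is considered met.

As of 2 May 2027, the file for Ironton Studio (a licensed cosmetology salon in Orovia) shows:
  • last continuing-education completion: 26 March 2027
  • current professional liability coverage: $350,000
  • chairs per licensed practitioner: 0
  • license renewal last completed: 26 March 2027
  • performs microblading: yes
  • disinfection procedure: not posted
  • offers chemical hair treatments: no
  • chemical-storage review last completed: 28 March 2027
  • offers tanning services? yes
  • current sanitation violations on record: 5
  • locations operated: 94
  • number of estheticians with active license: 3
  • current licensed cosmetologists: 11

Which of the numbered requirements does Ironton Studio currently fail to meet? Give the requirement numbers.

1. chemical-storage review 35 days ago vs limit 45 → met
2. condition 'offers tanning services' holds; licensed cosmetologists 11 ≥ 7 → met
3. estheticians with active license 3 ≥ 3 → met
4. continuing-education completion 37 days ago vs limit 45 → met
5. disinfection procedure absent → not met
6. condition 'performs microblading' holds; professional liability coverage $350,000 < $375,000 → not met
7. chairs per licensed practitioner 0 ≤ 1 → met
8. license renewal 37 days ago vs limit 30 → not met
9. sanitation violations on record 5 > 4 → not met
10. condition 'offers chemical hair treatments' does not hold → requirement n/a → met
Not met: 5, 6, 8, 9

5, 6, 8, 9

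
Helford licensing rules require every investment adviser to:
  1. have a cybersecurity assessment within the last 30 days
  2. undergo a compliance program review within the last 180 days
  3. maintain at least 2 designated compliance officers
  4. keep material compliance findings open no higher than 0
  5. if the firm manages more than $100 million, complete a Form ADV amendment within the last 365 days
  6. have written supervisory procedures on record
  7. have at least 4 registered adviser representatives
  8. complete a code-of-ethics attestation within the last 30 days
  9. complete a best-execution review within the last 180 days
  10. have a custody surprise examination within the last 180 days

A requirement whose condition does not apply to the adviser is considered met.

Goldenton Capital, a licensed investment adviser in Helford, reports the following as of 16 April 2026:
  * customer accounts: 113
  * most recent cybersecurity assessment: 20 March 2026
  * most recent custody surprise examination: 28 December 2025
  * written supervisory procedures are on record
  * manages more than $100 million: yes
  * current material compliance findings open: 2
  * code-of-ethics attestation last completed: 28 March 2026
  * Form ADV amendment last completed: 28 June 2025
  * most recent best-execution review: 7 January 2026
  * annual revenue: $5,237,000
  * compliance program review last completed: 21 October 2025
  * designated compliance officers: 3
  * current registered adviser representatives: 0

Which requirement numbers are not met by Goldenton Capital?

4, 7

1. cybersecurity assessment 27 days ago vs limit 30 → met
2. compliance program review 177 days ago vs limit 180 → met
3. designated compliance officers 3 ≥ 2 → met
4. material compliance findings open 2 > 0 → not met
5. condition 'manages more than $100 million' holds; Form ADV amendment 292 days ago vs limit 365 → met
6. written supervisory procedures present → met
7. registered adviser representatives 0 < 4 → not met
8. code-of-ethics attestation 19 days ago vs limit 30 → met
9. best-execution review 99 days ago vs limit 180 → met
10. custody surprise examination 109 days ago vs limit 180 → met
Not met: 4, 7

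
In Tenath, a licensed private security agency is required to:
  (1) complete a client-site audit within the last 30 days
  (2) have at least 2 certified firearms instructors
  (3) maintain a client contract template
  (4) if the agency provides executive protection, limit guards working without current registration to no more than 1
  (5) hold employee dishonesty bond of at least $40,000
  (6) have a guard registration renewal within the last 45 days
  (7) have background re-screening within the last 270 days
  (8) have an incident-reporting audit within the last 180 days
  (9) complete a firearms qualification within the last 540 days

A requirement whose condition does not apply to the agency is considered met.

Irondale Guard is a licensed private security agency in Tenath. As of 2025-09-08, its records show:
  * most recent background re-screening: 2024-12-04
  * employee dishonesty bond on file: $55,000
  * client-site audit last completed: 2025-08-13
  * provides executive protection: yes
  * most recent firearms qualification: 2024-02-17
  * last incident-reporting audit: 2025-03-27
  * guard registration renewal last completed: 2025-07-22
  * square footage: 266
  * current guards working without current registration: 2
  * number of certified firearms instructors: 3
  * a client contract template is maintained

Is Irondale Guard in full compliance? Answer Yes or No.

1. client-site audit 26 days ago vs limit 30 → met
2. certified firearms instructors 3 ≥ 2 → met
3. client contract template present → met
4. condition 'provides executive protection' holds; guards working without current registration 2 > 1 → not met
5. employee dishonesty bond $55,000 ≥ $40,000 → met
6. guard registration renewal 48 days ago vs limit 45 → not met
7. background re-screening 278 days ago vs limit 270 → not met
8. incident-reporting audit 165 days ago vs limit 180 → met
9. firearms qualification 569 days ago vs limit 540 → not met
Not met: 4, 6, 7, 9

No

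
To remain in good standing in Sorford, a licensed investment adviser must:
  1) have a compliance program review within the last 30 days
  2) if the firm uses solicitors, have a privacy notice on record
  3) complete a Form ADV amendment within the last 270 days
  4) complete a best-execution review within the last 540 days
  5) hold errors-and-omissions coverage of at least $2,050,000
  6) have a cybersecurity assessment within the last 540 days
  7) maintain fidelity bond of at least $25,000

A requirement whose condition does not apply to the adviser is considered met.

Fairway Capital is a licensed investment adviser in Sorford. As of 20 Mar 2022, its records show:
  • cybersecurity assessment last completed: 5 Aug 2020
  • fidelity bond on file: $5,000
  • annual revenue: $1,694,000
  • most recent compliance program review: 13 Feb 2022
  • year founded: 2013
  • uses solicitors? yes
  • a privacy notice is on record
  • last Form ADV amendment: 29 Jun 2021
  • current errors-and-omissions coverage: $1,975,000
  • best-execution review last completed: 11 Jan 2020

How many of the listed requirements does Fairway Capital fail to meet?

1. compliance program review 35 days ago vs limit 30 → not met
2. condition 'uses solicitors' holds; privacy notice present → met
3. Form ADV amendment 264 days ago vs limit 270 → met
4. best-execution review 799 days ago vs limit 540 → not met
5. errors-and-omissions coverage $1,975,000 < $2,050,000 → not met
6. cybersecurity assessment 592 days ago vs limit 540 → not met
7. fidelity bond $5,000 < $25,000 → not met
Not met: 5 of 7

5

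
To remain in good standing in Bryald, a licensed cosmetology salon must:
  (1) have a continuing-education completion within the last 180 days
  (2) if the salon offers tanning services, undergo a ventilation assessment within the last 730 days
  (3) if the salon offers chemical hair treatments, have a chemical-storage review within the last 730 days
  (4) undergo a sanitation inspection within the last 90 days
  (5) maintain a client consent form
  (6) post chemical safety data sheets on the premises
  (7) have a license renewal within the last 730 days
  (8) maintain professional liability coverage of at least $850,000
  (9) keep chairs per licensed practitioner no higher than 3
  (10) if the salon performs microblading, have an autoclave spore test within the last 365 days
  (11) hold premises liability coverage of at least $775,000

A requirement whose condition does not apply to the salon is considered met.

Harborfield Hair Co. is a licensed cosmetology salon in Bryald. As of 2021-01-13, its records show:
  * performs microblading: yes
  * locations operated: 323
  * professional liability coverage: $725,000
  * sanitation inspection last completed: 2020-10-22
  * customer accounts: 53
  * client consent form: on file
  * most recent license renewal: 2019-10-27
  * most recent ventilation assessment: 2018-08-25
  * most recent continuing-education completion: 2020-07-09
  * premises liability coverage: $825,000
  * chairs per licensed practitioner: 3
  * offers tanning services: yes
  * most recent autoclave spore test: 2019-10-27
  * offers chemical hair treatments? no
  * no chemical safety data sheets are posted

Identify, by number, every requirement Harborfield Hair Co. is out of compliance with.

1, 2, 6, 8, 10

1. continuing-education completion 188 days ago vs limit 180 → not met
2. condition 'offers tanning services' holds; ventilation assessment 872 days ago vs limit 730 → not met
3. condition 'offers chemical hair treatments' does not hold → requirement n/a → met
4. sanitation inspection 83 days ago vs limit 90 → met
5. client consent form present → met
6. chemical safety data sheets absent → not met
7. license renewal 444 days ago vs limit 730 → met
8. professional liability coverage $725,000 < $850,000 → not met
9. chairs per licensed practitioner 3 ≤ 3 → met
10. condition 'performs microblading' holds; autoclave spore test 444 days ago vs limit 365 → not met
11. premises liability coverage $825,000 ≥ $775,000 → met
Not met: 1, 2, 6, 8, 10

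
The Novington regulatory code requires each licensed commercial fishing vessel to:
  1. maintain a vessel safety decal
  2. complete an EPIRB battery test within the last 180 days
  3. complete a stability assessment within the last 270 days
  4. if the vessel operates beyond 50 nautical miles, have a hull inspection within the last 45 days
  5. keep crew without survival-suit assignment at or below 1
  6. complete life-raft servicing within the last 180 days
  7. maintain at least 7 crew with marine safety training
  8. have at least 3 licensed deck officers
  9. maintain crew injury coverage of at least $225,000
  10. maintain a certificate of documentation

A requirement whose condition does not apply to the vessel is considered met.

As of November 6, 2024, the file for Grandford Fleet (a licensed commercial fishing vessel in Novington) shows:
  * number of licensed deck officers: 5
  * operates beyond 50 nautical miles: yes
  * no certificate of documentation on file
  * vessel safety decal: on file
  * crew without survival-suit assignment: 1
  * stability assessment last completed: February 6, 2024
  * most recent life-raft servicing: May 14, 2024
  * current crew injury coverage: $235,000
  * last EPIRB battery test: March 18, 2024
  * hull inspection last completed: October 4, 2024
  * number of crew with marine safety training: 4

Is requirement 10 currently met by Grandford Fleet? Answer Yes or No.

10. certificate of documentation absent → not met

No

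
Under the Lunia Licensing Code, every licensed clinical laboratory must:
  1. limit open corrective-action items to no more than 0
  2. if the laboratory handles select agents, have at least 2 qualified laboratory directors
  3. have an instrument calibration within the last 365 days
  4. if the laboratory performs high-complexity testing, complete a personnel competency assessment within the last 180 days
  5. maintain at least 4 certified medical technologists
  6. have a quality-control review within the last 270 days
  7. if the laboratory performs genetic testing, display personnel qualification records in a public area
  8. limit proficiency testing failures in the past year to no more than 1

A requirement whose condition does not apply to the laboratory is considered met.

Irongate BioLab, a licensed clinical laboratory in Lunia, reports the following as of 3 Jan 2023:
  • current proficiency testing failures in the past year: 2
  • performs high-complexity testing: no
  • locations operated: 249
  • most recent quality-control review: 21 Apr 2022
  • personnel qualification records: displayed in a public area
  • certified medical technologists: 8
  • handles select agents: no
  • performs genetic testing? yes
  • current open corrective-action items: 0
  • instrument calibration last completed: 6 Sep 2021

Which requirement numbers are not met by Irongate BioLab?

3, 8

1. open corrective-action items 0 ≤ 0 → met
2. condition 'handles select agents' does not hold → requirement n/a → met
3. instrument calibration 484 days ago vs limit 365 → not met
4. condition 'performs high-complexity testing' does not hold → requirement n/a → met
5. certified medical technologists 8 ≥ 4 → met
6. quality-control review 257 days ago vs limit 270 → met
7. condition 'performs genetic testing' holds; personnel qualification records present → met
8. proficiency testing failures in the past year 2 > 1 → not met
Not met: 3, 8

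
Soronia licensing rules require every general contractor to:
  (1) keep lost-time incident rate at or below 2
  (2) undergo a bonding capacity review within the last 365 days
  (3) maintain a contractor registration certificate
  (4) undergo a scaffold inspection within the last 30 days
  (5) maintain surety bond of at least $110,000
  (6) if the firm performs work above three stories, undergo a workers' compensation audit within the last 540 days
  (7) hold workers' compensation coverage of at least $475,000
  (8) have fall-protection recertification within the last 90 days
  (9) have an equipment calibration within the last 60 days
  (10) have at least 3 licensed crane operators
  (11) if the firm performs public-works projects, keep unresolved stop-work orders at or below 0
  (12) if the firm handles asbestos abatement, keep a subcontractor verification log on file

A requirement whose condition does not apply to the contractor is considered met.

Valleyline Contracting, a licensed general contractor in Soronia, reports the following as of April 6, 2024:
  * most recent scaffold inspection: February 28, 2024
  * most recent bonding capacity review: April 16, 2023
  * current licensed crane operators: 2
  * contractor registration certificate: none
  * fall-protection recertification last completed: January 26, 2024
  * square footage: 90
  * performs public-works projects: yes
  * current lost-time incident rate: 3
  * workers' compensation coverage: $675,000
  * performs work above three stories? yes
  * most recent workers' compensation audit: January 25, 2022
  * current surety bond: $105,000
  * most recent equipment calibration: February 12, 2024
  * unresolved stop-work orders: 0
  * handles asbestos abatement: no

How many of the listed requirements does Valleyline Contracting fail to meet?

1. lost-time incident rate 3 > 2 → not met
2. bonding capacity review 356 days ago vs limit 365 → met
3. contractor registration certificate absent → not met
4. scaffold inspection 38 days ago vs limit 30 → not met
5. surety bond $105,000 < $110,000 → not met
6. condition 'performs work above three stories' holds; workers' compensation audit 802 days ago vs limit 540 → not met
7. workers' compensation coverage $675,000 ≥ $475,000 → met
8. fall-protection recertification 71 days ago vs limit 90 → met
9. equipment calibration 54 days ago vs limit 60 → met
10. licensed crane operators 2 < 3 → not met
11. condition 'performs public-works projects' holds; unresolved stop-work orders 0 ≤ 0 → met
12. condition 'handles asbestos abatement' does not hold → requirement n/a → met
Not met: 6 of 12

6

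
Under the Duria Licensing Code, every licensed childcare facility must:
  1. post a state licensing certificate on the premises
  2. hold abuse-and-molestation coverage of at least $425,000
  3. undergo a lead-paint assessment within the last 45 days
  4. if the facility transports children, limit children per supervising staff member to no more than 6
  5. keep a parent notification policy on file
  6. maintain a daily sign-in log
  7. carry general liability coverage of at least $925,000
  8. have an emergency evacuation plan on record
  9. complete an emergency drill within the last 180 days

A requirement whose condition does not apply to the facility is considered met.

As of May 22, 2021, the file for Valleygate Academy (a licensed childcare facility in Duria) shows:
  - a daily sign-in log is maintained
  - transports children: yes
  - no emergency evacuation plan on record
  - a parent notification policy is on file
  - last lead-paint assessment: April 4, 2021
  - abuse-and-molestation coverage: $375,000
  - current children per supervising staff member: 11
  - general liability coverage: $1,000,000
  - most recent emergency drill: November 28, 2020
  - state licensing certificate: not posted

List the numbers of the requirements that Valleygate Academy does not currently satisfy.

1, 2, 3, 4, 8

1. state licensing certificate absent → not met
2. abuse-and-molestation coverage $375,000 < $425,000 → not met
3. lead-paint assessment 48 days ago vs limit 45 → not met
4. condition 'transports children' holds; children per supervising staff member 11 > 6 → not met
5. parent notification policy present → met
6. daily sign-in log present → met
7. general liability coverage $1,000,000 ≥ $925,000 → met
8. emergency evacuation plan absent → not met
9. emergency drill 175 days ago vs limit 180 → met
Not met: 1, 2, 3, 4, 8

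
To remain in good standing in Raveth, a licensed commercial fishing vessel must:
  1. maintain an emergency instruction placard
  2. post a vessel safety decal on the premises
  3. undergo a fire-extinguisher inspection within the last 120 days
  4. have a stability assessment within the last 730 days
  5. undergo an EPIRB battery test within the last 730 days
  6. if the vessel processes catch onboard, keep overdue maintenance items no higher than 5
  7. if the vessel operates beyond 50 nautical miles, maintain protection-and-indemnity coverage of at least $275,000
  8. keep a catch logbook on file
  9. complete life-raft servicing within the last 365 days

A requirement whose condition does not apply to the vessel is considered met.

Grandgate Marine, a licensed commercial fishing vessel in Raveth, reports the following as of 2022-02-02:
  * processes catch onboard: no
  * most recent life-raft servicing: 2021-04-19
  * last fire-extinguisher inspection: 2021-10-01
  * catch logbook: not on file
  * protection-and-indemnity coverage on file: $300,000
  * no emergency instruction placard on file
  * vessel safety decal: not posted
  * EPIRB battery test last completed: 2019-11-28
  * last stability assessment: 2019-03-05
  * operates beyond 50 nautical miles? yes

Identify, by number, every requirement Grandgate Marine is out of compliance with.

1, 2, 3, 4, 5, 8

1. emergency instruction placard absent → not met
2. vessel safety decal absent → not met
3. fire-extinguisher inspection 124 days ago vs limit 120 → not met
4. stability assessment 1065 days ago vs limit 730 → not met
5. EPIRB battery test 797 days ago vs limit 730 → not met
6. condition 'processes catch onboard' does not hold → requirement n/a → met
7. condition 'operates beyond 50 nautical miles' holds; protection-and-indemnity coverage $300,000 ≥ $275,000 → met
8. catch logbook absent → not met
9. life-raft servicing 289 days ago vs limit 365 → met
Not met: 1, 2, 3, 4, 5, 8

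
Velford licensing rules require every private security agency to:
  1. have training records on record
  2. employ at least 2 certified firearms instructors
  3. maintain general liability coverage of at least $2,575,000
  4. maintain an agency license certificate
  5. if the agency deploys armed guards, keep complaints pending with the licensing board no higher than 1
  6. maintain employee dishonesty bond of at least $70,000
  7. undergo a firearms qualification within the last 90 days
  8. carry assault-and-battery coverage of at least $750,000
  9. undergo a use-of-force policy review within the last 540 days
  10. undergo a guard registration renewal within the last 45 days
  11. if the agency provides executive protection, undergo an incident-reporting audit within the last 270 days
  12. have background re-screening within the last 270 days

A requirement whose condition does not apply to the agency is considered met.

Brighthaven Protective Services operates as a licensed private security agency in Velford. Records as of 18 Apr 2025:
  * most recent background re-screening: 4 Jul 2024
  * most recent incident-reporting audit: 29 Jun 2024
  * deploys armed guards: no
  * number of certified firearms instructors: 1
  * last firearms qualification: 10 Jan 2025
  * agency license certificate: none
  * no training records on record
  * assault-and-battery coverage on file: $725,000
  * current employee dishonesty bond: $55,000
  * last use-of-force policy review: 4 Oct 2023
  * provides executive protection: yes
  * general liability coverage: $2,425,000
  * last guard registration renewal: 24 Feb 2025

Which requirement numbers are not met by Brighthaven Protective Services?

1, 2, 3, 4, 6, 7, 8, 9, 10, 11, 12

1. training records absent → not met
2. certified firearms instructors 1 < 2 → not met
3. general liability coverage $2,425,000 < $2,575,000 → not met
4. agency license certificate absent → not met
5. condition 'deploys armed guards' does not hold → requirement n/a → met
6. employee dishonesty bond $55,000 < $70,000 → not met
7. firearms qualification 98 days ago vs limit 90 → not met
8. assault-and-battery coverage $725,000 < $750,000 → not met
9. use-of-force policy review 562 days ago vs limit 540 → not met
10. guard registration renewal 53 days ago vs limit 45 → not met
11. condition 'provides executive protection' holds; incident-reporting audit 293 days ago vs limit 270 → not met
12. background re-screening 288 days ago vs limit 270 → not met
Not met: 1, 2, 3, 4, 6, 7, 8, 9, 10, 11, 12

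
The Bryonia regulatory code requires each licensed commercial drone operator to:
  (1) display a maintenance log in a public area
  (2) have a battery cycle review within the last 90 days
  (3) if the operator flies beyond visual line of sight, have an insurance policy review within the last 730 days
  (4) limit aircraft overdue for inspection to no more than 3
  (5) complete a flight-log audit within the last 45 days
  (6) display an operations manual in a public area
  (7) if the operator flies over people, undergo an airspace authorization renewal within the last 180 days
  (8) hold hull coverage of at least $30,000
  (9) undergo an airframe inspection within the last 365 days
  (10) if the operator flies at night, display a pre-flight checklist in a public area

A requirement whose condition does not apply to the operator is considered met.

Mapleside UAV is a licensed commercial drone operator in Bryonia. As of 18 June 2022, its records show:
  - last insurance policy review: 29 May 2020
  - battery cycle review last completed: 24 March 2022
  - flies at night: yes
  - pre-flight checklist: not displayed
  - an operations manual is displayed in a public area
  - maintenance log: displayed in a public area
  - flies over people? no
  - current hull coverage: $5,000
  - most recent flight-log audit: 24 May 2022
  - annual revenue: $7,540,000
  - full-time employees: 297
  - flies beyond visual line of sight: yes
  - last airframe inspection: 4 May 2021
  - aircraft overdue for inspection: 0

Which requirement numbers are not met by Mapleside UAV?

3, 8, 9, 10

1. maintenance log present → met
2. battery cycle review 86 days ago vs limit 90 → met
3. condition 'flies beyond visual line of sight' holds; insurance policy review 750 days ago vs limit 730 → not met
4. aircraft overdue for inspection 0 ≤ 3 → met
5. flight-log audit 25 days ago vs limit 45 → met
6. operations manual present → met
7. condition 'flies over people' does not hold → requirement n/a → met
8. hull coverage $5,000 < $30,000 → not met
9. airframe inspection 410 days ago vs limit 365 → not met
10. condition 'flies at night' holds; pre-flight checklist absent → not met
Not met: 3, 8, 9, 10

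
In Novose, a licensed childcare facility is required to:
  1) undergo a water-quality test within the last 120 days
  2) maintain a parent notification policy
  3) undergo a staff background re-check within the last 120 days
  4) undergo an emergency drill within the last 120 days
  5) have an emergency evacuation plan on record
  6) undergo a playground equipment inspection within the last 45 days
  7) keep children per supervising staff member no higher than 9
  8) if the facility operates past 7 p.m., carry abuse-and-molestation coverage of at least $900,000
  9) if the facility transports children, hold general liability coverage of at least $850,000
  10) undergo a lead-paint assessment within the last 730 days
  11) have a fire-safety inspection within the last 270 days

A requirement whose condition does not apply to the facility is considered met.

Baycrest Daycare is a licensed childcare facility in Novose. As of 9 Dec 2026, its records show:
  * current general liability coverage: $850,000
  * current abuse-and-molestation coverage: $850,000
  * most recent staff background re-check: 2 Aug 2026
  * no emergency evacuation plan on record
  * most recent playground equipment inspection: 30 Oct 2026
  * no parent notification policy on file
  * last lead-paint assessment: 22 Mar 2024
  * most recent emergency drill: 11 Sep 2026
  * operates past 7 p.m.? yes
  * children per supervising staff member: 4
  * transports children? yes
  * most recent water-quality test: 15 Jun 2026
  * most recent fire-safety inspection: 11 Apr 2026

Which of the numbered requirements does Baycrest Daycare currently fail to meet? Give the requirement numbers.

1, 2, 3, 5, 8, 10

1. water-quality test 177 days ago vs limit 120 → not met
2. parent notification policy absent → not met
3. staff background re-check 129 days ago vs limit 120 → not met
4. emergency drill 89 days ago vs limit 120 → met
5. emergency evacuation plan absent → not met
6. playground equipment inspection 40 days ago vs limit 45 → met
7. children per supervising staff member 4 ≤ 9 → met
8. condition 'operates past 7 p.m.' holds; abuse-and-molestation coverage $850,000 < $900,000 → not met
9. condition 'transports children' holds; general liability coverage $850,000 ≥ $850,000 → met
10. lead-paint assessment 992 days ago vs limit 730 → not met
11. fire-safety inspection 242 days ago vs limit 270 → met
Not met: 1, 2, 3, 5, 8, 10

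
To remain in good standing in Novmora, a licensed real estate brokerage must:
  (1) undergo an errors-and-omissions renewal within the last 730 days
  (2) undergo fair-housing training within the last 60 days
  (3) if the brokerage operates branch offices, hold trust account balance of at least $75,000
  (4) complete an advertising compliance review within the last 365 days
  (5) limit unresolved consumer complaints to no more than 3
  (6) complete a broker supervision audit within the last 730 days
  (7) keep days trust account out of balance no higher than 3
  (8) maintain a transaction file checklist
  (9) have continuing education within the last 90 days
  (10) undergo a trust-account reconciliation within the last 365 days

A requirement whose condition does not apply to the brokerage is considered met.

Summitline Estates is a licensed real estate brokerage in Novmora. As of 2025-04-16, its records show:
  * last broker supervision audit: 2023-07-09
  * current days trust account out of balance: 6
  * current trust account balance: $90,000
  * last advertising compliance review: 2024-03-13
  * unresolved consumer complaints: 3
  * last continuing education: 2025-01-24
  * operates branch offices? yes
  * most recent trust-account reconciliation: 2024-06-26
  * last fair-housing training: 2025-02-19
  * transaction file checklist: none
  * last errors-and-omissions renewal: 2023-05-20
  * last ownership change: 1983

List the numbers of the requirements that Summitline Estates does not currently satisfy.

4, 7, 8

1. errors-and-omissions renewal 697 days ago vs limit 730 → met
2. fair-housing training 56 days ago vs limit 60 → met
3. condition 'operates branch offices' holds; trust account balance $90,000 ≥ $75,000 → met
4. advertising compliance review 399 days ago vs limit 365 → not met
5. unresolved consumer complaints 3 ≤ 3 → met
6. broker supervision audit 647 days ago vs limit 730 → met
7. days trust account out of balance 6 > 3 → not met
8. transaction file checklist absent → not met
9. continuing education 82 days ago vs limit 90 → met
10. trust-account reconciliation 294 days ago vs limit 365 → met
Not met: 4, 7, 8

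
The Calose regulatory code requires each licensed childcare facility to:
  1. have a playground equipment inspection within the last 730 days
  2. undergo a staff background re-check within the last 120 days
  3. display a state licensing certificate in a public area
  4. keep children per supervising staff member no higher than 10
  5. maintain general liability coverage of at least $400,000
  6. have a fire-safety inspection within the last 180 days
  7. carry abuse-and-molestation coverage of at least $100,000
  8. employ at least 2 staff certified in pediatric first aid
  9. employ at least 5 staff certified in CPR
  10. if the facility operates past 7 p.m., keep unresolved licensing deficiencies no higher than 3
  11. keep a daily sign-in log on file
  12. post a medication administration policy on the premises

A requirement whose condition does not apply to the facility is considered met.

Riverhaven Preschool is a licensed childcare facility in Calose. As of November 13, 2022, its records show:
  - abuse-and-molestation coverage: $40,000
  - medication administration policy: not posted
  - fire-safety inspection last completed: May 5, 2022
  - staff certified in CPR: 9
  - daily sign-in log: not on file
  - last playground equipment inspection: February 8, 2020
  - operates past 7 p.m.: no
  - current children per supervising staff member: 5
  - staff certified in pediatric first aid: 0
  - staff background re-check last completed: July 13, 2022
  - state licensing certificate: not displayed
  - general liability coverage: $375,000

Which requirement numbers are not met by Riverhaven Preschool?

1, 2, 3, 5, 6, 7, 8, 11, 12

1. playground equipment inspection 1009 days ago vs limit 730 → not met
2. staff background re-check 123 days ago vs limit 120 → not met
3. state licensing certificate absent → not met
4. children per supervising staff member 5 ≤ 10 → met
5. general liability coverage $375,000 < $400,000 → not met
6. fire-safety inspection 192 days ago vs limit 180 → not met
7. abuse-and-molestation coverage $40,000 < $100,000 → not met
8. staff certified in pediatric first aid 0 < 2 → not met
9. staff certified in CPR 9 ≥ 5 → met
10. condition 'operates past 7 p.m.' does not hold → requirement n/a → met
11. daily sign-in log absent → not met
12. medication administration policy absent → not met
Not met: 1, 2, 3, 5, 6, 7, 8, 11, 12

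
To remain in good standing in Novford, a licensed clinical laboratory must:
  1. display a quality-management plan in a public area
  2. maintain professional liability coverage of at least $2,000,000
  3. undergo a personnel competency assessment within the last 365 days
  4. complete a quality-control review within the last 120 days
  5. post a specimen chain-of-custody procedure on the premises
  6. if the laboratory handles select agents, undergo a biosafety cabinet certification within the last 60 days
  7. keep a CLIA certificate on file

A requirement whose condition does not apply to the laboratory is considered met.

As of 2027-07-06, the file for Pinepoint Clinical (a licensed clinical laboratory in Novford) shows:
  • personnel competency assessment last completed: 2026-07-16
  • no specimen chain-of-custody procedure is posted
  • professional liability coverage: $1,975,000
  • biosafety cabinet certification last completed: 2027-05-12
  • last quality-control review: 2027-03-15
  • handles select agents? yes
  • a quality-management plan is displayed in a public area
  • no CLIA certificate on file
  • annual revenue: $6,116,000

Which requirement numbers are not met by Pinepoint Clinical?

1. quality-management plan present → met
2. professional liability coverage $1,975,000 < $2,000,000 → not met
3. personnel competency assessment 355 days ago vs limit 365 → met
4. quality-control review 113 days ago vs limit 120 → met
5. specimen chain-of-custody procedure absent → not met
6. condition 'handles select agents' holds; biosafety cabinet certification 55 days ago vs limit 60 → met
7. CLIA certificate absent → not met
Not met: 2, 5, 7

2, 5, 7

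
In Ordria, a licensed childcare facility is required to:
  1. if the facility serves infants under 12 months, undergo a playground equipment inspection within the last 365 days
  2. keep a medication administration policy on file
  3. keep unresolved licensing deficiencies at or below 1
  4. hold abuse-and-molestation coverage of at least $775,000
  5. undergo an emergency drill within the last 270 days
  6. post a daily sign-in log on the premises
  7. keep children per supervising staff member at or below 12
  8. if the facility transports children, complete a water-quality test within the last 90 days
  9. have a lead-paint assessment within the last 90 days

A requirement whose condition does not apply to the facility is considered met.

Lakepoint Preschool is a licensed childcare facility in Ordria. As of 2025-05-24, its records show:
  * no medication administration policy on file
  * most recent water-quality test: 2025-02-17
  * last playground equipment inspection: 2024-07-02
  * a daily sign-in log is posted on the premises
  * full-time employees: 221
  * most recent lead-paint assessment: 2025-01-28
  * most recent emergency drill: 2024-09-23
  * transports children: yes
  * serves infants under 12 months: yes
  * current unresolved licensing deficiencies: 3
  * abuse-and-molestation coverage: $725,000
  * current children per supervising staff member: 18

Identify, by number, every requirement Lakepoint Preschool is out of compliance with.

1. condition 'serves infants under 12 months' holds; playground equipment inspection 326 days ago vs limit 365 → met
2. medication administration policy absent → not met
3. unresolved licensing deficiencies 3 > 1 → not met
4. abuse-and-molestation coverage $725,000 < $775,000 → not met
5. emergency drill 243 days ago vs limit 270 → met
6. daily sign-in log present → met
7. children per supervising staff member 18 > 12 → not met
8. condition 'transports children' holds; water-quality test 96 days ago vs limit 90 → not met
9. lead-paint assessment 116 days ago vs limit 90 → not met
Not met: 2, 3, 4, 7, 8, 9

2, 3, 4, 7, 8, 9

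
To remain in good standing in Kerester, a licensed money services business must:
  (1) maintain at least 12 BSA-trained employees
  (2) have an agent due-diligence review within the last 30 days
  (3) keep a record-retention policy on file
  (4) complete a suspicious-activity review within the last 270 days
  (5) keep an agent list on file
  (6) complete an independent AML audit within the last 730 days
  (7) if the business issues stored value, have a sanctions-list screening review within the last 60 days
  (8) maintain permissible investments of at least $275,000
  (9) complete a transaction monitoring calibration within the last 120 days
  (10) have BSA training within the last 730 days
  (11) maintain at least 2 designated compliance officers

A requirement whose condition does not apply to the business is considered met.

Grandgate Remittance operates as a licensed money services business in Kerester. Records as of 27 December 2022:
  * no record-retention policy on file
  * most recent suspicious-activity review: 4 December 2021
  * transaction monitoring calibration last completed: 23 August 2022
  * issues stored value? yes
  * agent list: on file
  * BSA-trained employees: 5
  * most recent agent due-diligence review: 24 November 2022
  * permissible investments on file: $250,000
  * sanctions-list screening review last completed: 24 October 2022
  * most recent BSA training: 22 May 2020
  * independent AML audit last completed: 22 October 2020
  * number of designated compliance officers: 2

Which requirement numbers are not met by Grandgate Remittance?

1, 2, 3, 4, 6, 7, 8, 9, 10

1. BSA-trained employees 5 < 12 → not met
2. agent due-diligence review 33 days ago vs limit 30 → not met
3. record-retention policy absent → not met
4. suspicious-activity review 388 days ago vs limit 270 → not met
5. agent list present → met
6. independent AML audit 796 days ago vs limit 730 → not met
7. condition 'issues stored value' holds; sanctions-list screening review 64 days ago vs limit 60 → not met
8. permissible investments $250,000 < $275,000 → not met
9. transaction monitoring calibration 126 days ago vs limit 120 → not met
10. BSA training 949 days ago vs limit 730 → not met
11. designated compliance officers 2 ≥ 2 → met
Not met: 1, 2, 3, 4, 6, 7, 8, 9, 10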